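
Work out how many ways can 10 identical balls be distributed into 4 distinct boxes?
286

Working:
C(10+4-1, 4-1) = C(13, 3) = 286.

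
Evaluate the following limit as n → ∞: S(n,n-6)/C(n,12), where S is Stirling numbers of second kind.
The leading term of S(n,n-6) as a polynomial in n is (11)!!·C(n,12), so the ratio → (11)!! = 10395.
Final answer: 10395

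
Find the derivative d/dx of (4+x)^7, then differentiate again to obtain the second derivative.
42(4+x)^5

First derivative: 7(4+x)^{6}. Second derivative: 7·6·(4+x)^{5} = 42(4+x)^{5}.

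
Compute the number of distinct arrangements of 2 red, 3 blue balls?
10

Multinomial: 5!/(2! × 3!) = 10.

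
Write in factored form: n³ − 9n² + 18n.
n³ − 9n² + 18n = n(n² − 9n + 18) = n(n − 3)(n − 6).
Final answer: n(n − 3)(n − 6)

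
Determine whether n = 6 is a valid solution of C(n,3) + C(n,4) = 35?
Yes

Reasoning: C(6,3) + C(6,4) = 20 + 15 = 35, which equals 35.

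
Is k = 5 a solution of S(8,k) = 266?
No

Reasoning: S(8,5) = 5·S(7,5) + S(7,4) = 5·140 + 350 = 1,050, which does not equal 266.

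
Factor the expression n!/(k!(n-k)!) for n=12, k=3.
C(12,3) = 220

Explanation: This is the binomial coefficient C(12,3) = 220.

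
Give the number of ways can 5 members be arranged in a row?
Arrangements of 5 distinct objects: 5! = 120.

Answer: 120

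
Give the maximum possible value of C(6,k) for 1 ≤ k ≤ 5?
20

Solution: C(6,k) is maximised at the centre of the row: C(6,3) = 20.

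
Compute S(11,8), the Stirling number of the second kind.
Using the Stirling recurrence: S(n,k) = k·S(n-1,k) + S(n-1,k-1)
S(11,8) = 8·S(10,8) + S(10,7)
         = 8·750 + 5880
         = 6000 + 5880
         = 11,880

Answer: 11,880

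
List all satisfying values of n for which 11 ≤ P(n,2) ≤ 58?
P(3,2)=6; P(4,2)=12; P(5,2)=20; P(6,2)=30; P(7,2)=42; P(8,2)=56; P(9,2)=72. So valid n = 4, 5, 6, 7, 8.

Answer: 4, 5, 6, 7, 8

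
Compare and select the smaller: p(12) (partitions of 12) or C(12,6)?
p(12)

Pentagonal recurrence p(n) = p(n−1) + p(n−2) − p(n−5) − p(n−7) + …: p(12) = p(11) + p(10) − p(7) − p(5) + p(0) = 56 + 42 − 15 − 7 + 1 = 77; C(12,6) = 924.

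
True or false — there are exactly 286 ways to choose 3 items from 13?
True

C(13,3) = 286.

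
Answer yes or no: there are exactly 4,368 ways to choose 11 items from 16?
Yes

Reasoning: C(16,11) = 4,368.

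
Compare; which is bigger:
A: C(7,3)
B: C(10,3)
B

A=C(7,3)=35, B=C(10,3)=120.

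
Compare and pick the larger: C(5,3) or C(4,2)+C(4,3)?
Equal

Explanation: By Pascal's identity: C(5,3) = C(4,2)+C(4,3) = 10. Equal.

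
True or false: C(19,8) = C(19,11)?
True

C(19,8) = C(19,19-8) by the symmetry property; both equal 75,582.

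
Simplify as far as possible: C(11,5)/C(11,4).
7/5

Solution: C(n,k+1)/C(n,k) = (n−k)/(k+1). Here (11−4)/(4+1) = 7/5 = 7/5.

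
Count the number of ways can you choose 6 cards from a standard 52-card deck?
20,358,520

Solution: C(52,6) = 20,358,520.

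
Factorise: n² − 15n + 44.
(n − 4)(n − 11)

Solution: Seek roots whose sum is 15 and product is 44: (4, 11). So n² − 15n + 44 = (n − 4)(n − 11).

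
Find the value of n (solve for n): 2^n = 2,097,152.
2,097,152 = 1,024 × 1,024 × 2 = 2^10 × 2^10 × 2^1 = 2^21, so n = 21.

Answer: 21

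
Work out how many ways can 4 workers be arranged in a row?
Arrangements of 4 distinct objects: 4! = 24.

Answer: 24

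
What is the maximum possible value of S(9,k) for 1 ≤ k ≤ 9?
Row S(9,k) for k = 1..9 (via S(n,k) = k·S(n−1,k) + S(n−1,k−1)): 1, 255, 3,025, 7,770, 6,951, 2,646, 462, 36, 1. The row is unimodal; maximum at k = 4: 7,770.

Answer: 7,770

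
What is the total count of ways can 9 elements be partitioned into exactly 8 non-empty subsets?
36

This equals S(9,8), the Stirling number of the 2nd kind.
Using the Stirling recurrence: S(n,k) = k·S(n-1,k) + S(n-1,k-1)
S(9,8) = 8·S(8,8) + S(8,7)
         = 8·1 + 28
         = 8 + 28
         = 36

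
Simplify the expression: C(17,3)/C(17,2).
5

C(n,k+1)/C(n,k) = (n−k)/(k+1). Here (17−2)/(2+1) = 15/3 = 5.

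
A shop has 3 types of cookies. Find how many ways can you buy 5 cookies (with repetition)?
Stars and bars: C(5+3-1, 5) = C(7, 5) = 21.

Answer: 21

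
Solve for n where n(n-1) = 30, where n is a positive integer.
6

Explanation: n² − n − 30 = 0, so n = (1 ± √(1 + 4·30))/2 = (1 ± √121)/2 = (1 ± 11)/2, i.e. n = 6 or n = -5. Taking the positive root, n = 6 (check: 6×5 = 30).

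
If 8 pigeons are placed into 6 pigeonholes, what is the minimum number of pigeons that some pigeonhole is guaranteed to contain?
2

Reasoning: Pigeonhole: ⌈8/6⌉ = 2.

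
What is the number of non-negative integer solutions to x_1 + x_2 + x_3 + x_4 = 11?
364
C(11+4-1, 4-1) = 364.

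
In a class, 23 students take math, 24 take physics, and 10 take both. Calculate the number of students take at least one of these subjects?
|A∪B| = |A|+|B|-|A∩B| = 23+24-10 = 37.
Final answer: 37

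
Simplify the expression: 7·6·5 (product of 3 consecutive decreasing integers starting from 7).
210
This is P(7,3) = 7!/(4)! = 210.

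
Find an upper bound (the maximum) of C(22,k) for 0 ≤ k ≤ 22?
705,432

Maximum at k = 11: C(22,11) = 705,432.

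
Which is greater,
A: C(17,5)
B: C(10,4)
A

Working:
A=C(17,5)=6,188, B=C(10,4)=210.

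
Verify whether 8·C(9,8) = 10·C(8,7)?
False

Reasoning: Absorption identity k·C(n,k) = n·C(n-1,k-1). LHS = 8·9 = 72; RHS = 10·8 = 80.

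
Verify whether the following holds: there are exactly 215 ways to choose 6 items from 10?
False

C(10,6) = 210 ≠ 215.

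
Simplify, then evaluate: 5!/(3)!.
20

Working:
This equals 5×4 = 20.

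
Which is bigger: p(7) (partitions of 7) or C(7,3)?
Pentagonal recurrence p(n) = p(n−1) + p(n−2) − p(n−5) − p(n−7) + …: p(7) = p(6) + p(5) − p(2) − p(0) = 11 + 7 − 2 − 1 = 15; C(7,3) = 35.
Final answer: C(7,3)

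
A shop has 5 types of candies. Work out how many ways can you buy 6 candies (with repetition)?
Stars and bars: C(6+5-1, 6) = C(10, 6) = 210.

Answer: 210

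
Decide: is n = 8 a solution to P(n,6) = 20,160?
Yes

Working:
P(8,6) = 8·7·6·5·4·3 = 20,160, which equals 20,160.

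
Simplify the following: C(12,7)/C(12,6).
6/7

Explanation: C(n,k+1)/C(n,k) = (n−k)/(k+1). Here (12−6)/(6+1) = 6/7 = 6/7.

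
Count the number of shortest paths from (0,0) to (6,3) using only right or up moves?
84
Choose 6 rights from 9 moves: C(9,6) = 84.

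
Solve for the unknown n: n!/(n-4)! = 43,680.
16

Working:
n!/(n-4)! = n×(n-1)×(n-2)×(n-3), a product of 4 consecutive integers ≈ (n−1.5)^4. 43,680^(1/4) + 1.5 ≈ 16.0; check n = 16: 16×15×14×13 = 43,680 ✓. So n = 16.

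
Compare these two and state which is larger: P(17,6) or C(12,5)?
P(17,6)

Working:
P(17,6)=8,910,720, C(12,5)=792.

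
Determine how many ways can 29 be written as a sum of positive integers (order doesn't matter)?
Pentagonal recurrence p(n) = p(n−1) + p(n−2) − p(n−5) − p(n−7) + …: p(29) = p(28) + p(27) − p(24) − p(22) + p(17) + p(14) − p(7) − p(3) = 3,718 + 3,010 − 1,575 − 1,002 + 297 + 135 − 15 − 3 = 4,565.

Answer: 4,565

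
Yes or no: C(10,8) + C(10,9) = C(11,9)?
Yes

Reasoning: Pascal's identity: LHS = 45 + 10 = 55; RHS = C(11,9) = 55. Both sides agree, so the statement holds.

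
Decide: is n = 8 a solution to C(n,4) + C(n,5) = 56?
No
C(8,4) + C(8,5) = 70 + 56 = 126, which does not equal 56.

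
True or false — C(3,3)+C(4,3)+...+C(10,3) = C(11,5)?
Hockey stick identity gives Σ = C(11,4) = 330; RHS C(11,5) = 462.
Final answer: False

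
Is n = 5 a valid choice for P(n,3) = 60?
Yes

Reasoning: P(5,3) = 5·4·3 = 60, which equals 60.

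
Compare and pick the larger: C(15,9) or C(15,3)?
C(15,9)
C(15,9)=5,005, C(15,3)=455.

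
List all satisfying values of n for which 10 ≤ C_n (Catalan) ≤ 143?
4, 5, 6

Working:
C_3=5; C_4=14; C_5=42; C_6=132; C_7=429. So valid n = 4, 5, 6.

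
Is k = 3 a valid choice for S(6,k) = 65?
S(6,3) = 3·S(5,3) + S(5,2) = 3·25 + 15 = 90, which does not equal 65.

Answer: No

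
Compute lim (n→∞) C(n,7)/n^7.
1/5040

Explanation: C(n,7) ≈ n^7/7! for large n. Limit = 1/7! = 1/5040.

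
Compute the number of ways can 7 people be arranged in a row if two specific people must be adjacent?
1,440

Solution: Treat pair as unit: (7-1)! arrangements × 2 internal orders = 1,440.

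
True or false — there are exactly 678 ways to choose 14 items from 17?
False
C(17,14) = 680 ≠ 678.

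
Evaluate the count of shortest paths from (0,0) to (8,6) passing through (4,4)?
1,050

Solution: To (4,4): C(8,4)=70. From there: C(6,4)=15. Total: 1,050.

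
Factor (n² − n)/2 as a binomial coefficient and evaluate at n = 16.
C(n,2); C(16,2) = 120

(n² − n)/2 = n(n−1)/2 = C(n,2). At n = 16: C(16,2) = 120.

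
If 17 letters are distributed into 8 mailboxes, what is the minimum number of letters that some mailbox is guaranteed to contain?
3

Solution: Pigeonhole: ⌈17/8⌉ = 3.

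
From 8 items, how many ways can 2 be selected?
28
C(8,2) = 8! / (2! × (8-2)!)
         = 8! / (2! × 6!)
         = 28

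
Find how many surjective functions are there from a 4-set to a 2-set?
14

Working:
Onto functions = 2! × S(4,2)
First compute S(4,2) via recurrence:
Using the Stirling recurrence: S(n,k) = k·S(n-1,k) + S(n-1,k-1)
S(4,2) = 2·S(3,2) + S(3,1)
         = 2·3 + 1
         = 6 + 1
         = 7
Then: 2 × 7 = 14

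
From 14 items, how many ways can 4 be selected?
1,001

Explanation: C(14,4) = 14! / (4! × (14-4)!)
         = 14! / (4! × 10!)
         = 1,001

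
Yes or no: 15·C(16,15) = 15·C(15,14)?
No

Absorption identity k·C(n,k) = n·C(n-1,k-1). LHS = 15·16 = 240; RHS = 15·15 = 225.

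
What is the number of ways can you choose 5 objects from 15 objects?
3,003

C(15,5) = 15! / (5! × (15-5)!)
         = 15! / (5! × 10!)
         = 3,003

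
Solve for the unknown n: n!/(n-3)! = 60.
n!/(n-3)! = n×(n-1)×(n-2), a product of 3 consecutive integers ≈ (n−1)^3. 60^(1/3) + 1 ≈ 4.9; check n = 5: 5×4×3 = 60 ✓. So n = 5.

Answer: 5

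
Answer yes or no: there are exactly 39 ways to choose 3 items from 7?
No

Solution: C(7,3) = 35 ≠ 39.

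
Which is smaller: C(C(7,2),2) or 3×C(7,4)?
3×C(7,4)
C(C(7,2),2)=210, 3×C(7,4)=105.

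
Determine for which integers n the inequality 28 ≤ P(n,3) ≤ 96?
5

Working:
P(4,3)=24; P(5,3)=60; P(6,3)=120. So valid n = 5.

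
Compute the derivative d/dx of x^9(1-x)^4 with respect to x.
9x^8(1-x)^4 - 4x^9(1-x)^3

Explanation: Product rule: 9x^{8}(1-x)^{4} + x^9·(-4)(1-x)^{3}.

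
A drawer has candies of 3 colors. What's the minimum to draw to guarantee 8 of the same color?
22
Worst case: 7 of each = 21. One more: 22.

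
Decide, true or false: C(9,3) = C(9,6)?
True

Symmetry C(n,k) = C(n,n-k): C(9,3) = 84 and C(9,6) = 84. Both sides agree, so the statement holds.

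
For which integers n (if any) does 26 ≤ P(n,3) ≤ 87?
P(4,3)=24; P(5,3)=60; P(6,3)=120. So valid n = 5.

Answer: 5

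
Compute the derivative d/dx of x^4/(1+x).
(4x^3(1+x) - x^4)/(1+x)²
Quotient rule: [4x^{3}(1+x) - x^4]/(1+x)².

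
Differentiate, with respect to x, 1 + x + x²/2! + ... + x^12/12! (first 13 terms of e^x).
Differentiating term by term gives the first 12 terms of e^x.

Answer: 1 + x + x²/2! + ... + x^11/11!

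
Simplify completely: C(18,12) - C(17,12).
12,376

Reasoning: C(18,12) - C(17,12) = C(17,11) = 12,376.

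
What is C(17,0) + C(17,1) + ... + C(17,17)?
131,072

Reasoning: Sum of binomial coefficients = 2^17 = 131,072.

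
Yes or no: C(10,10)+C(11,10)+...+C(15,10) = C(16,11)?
Yes

Hockey stick identity gives Σ = C(16,11) = 4,368; RHS C(16,11) = 4,368.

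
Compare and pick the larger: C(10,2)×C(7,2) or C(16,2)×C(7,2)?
C(10,2)×C(7,2)=945, C(16,2)×C(7,2)=2,520.

Answer: C(16,2)×C(7,2)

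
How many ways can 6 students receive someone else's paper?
265
Using D(n) = (n-1)[D(n-1) + D(n-2)]:
D(6) = (6-1) × [D(5) + D(4)]
      = 5 × [44 + 9]
      = 5 × 53
      = 265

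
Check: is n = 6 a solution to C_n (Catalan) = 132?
Yes

Solution: C_6 = C(12,6)/(6+1) = 924/7 = 132, which equals 132.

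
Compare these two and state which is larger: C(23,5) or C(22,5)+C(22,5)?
C(22,5)+C(22,5)

C(23,5)=33,649; C(22,5)+C(22,5)=26,334+26,334=52,668.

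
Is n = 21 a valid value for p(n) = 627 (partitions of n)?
No
Pentagonal recurrence p(n) = p(n−1) + p(n−2) − p(n−5) − p(n−7) + …: p(21) = p(20) + p(19) − p(16) − p(14) + p(9) + p(6) = 627 + 490 − 231 − 135 + 30 + 11 = 792, which does not equal 627.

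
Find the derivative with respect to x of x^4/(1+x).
Quotient rule: [4x^{3}(1+x) - x^4]/(1+x)².
Final answer: (4x^3(1+x) - x^4)/(1+x)²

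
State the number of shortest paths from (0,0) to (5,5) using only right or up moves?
252

Solution: Choose 5 rights from 10 moves: C(10,5) = 252.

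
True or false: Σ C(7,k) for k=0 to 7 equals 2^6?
Binomial theorem: Σ C(7,k) = (1+1)^7 = 2^7 = 128; RHS 2^6 = 64.
Final answer: False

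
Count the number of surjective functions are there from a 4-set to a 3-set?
36

Onto functions = 3! × S(4,3)
First compute S(4,3) via recurrence:
Using the Stirling recurrence: S(n,k) = k·S(n-1,k) + S(n-1,k-1)
S(4,3) = 3·S(3,3) + S(3,2)
         = 3·1 + 3
         = 3 + 3
         = 6
Then: 6 × 6 = 36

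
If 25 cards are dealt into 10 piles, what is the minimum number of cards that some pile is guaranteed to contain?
3

Solution: Pigeonhole: ⌈25/10⌉ = 3.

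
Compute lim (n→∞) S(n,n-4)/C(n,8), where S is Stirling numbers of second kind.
105

Solution: The leading term of S(n,n-4) as a polynomial in n is (7)!!·C(n,8), so the ratio → (7)!! = 105.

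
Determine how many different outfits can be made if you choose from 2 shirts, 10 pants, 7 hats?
140

Solution: By the multiplication principle: 2 × 10 × 7 = 140.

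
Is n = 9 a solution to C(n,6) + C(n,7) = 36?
No

Explanation: C(9,6) + C(9,7) = 84 + 36 = 120, which does not equal 36.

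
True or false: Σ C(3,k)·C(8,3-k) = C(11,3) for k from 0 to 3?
Vandermonde's identity gives C(11,3) = 165; RHS C(11,3) = 165.

Answer: True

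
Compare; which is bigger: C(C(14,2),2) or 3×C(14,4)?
C(C(14,2),2)=4,095, 3×C(14,4)=3,003.
Final answer: C(C(14,2),2)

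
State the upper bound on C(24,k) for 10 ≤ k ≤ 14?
C(24,k) is maximised at the centre of the row: C(24,12) = 2,704,156.

Answer: 2,704,156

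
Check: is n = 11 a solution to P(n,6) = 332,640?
P(11,6) = 11·10·9·8·7·6 = 332,640, which equals 332,640.
Final answer: Yes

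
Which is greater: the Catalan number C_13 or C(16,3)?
C_13

Solution: C_13 = C(26,13)/(13+1) = 10,400,600/14 = 742,900; C(16,3) = 560.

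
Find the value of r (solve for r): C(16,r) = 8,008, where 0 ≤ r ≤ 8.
6

Solution: C(16,r) is increasing for 0 ≤ r ≤ 8. Stepping up (C(16,r+1) = C(16,r)·(16−r)/(r+1)): C(16,1) = 16, C(16,2) = 120, C(16,3) = 560, C(16,4) = 1,820, C(16,5) = 4,368, C(16,6) = 8,008 ✓. So r = 6.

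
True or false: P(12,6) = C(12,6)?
False

Working:
P(12,6) = 665,280 and C(12,6) = 924; P(n,r) = r! × C(n,r) so P > C whenever r ≥ 2.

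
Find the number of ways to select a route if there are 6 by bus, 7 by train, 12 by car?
25

Solution: By the addition principle: 6 + 7 + 12 = 25.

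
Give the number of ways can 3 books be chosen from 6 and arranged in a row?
120
P(6,3) = 6!/(6-3)! = 120.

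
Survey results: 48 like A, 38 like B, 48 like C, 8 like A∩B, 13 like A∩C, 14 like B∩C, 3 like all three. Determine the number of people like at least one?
102

|A∪B∪C| = 48+38+48-8-13-14+3 = 102.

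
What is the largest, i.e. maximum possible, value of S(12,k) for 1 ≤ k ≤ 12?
Row S(12,k) for k = 1..12 (via S(n,k) = k·S(n−1,k) + S(n−1,k−1)): 1, 2,047, 86,526, 611,501, 1,379,400, 1,323,652, 627,396, 159,027, 22,275, 1,705, 66, 1. The row is unimodal; maximum at k = 5: 1,379,400.
Final answer: 1,379,400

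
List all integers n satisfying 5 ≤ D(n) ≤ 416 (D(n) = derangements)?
4, 5, 6

Reasoning: Using D(n) = (n−1)[D(n−1) + D(n−2)] with D(1)=0, D(2)=1: D(3)=2; D(4)=9; D(5)=44; D(6)=265; D(7)=1,854. So valid n = 4, 5, 6.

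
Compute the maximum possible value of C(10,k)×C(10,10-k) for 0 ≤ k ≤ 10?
63,504

Reasoning: C(10,k)·C(10,10-k) = C(10,k)², maximised at the centre k = 5: C(10,5)² = 63,504.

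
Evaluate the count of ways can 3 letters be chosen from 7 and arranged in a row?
210

Solution: P(7,3) = 7!/(7-3)! = 210.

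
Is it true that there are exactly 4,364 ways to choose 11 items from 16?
False
C(16,11) = 4,368 ≠ 4364.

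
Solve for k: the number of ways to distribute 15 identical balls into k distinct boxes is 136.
3

Reasoning: Stars and bars: the count is C(15+k−1, k−1), increasing in k. k=2: C(16,1) = 16, k=3: C(17,2) = 136 ✓. So k = 3.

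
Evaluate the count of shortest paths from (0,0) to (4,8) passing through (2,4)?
225

Reasoning: To (2,4): C(6,2)=15. From there: C(6,2)=15. Total: 225.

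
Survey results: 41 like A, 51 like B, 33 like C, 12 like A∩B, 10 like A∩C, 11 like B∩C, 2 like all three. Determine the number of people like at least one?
|A∪B∪C| = 41+51+33-12-10-11+2 = 94.
Final answer: 94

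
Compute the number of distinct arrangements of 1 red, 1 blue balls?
Multinomial: 2!/(1! × 1!) = 2.

Answer: 2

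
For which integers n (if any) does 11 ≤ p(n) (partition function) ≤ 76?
Tabulating p(n) via p(n) = p(n−1) + p(n−2) − p(n−5) − p(n−7) + …: p(5)=7; p(6)=11; p(7)=15; p(8)=22; p(9)=30; p(10)=42; p(11)=56; p(12)=77. So valid n = 6, 7, 8, 9, 10, 11.

Answer: 6, 7, 8, 9, 10, 11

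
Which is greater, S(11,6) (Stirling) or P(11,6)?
P(11,6)

S(11,6) = 6·S(10,6) + S(10,5) = 6·22,827 + 42,525 = 179,487; P(11,6) = 332,640.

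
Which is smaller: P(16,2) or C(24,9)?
P(16,2)

P(16,2)=240, C(24,9)=1,307,504.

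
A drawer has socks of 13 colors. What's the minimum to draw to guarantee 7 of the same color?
79
Worst case: 6 of each = 78. One more: 79.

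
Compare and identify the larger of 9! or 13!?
13!

Working:
9!=362,880, 13!=6,227,020,800. 13! > 9!.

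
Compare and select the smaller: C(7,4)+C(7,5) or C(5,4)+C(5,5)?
C(5,4)+C(5,5)

Working:
First=56, Second=6.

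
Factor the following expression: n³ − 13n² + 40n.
n³ − 13n² + 40n = n(n² − 13n + 40) = n(n − 5)(n − 8).

Answer: n(n − 5)(n − 8)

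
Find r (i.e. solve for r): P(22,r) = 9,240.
3

Solution: P(22,r) = 22·21·…·(22−r+1), a product of r factors. Multiplying down from 22: 22 = 22; 22·21 = 462; 22·21·20 = 9,240 ✓ (3 factors). So r = 3.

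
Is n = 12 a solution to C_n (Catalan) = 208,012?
Yes

Solution: C_12 = C(24,12)/(12+1) = 2,704,156/13 = 208,012, which equals 208,012.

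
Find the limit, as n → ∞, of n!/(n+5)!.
0

n!/(n+5)! = 1/[(n+1)(n+2)···(n+5)] → 0 as n → ∞.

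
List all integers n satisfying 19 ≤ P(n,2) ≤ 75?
5, 6, 7, 8, 9

P(4,2)=12; P(5,2)=20; P(6,2)=30; P(7,2)=42; P(8,2)=56; P(9,2)=72; P(10,2)=90. So valid n = 5, 6, 7, 8, 9.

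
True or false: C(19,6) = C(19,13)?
C(19,6) = C(19,19-6) by the symmetry property; both equal 27,132.

Answer: True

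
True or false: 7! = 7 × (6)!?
True

Explanation: By definition n! = n × (n-1)!, so 7! = 7 × 6!.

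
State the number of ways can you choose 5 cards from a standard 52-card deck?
2,598,960

C(52,5) = 2,598,960.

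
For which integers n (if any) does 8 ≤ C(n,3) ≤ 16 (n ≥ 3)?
5

C(4,3)=4; C(5,3)=10; C(6,3)=20. So valid n = 5.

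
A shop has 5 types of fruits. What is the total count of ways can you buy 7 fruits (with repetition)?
Stars and bars: C(7+5-1, 7) = C(11, 7) = 330.

Answer: 330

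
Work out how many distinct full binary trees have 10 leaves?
4,862

Reasoning: Using the Catalan number formula: C_n = C(2n, n) / (n+1)
C_9 = C(18, 9) / (9+1)
     = 48620 / 10
     = 4,862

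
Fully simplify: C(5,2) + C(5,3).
20

Working:
By Pascal's identity: C(6,3) = 20.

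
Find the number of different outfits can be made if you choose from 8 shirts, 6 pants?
48

Working:
By the multiplication principle: 8 × 6 = 48.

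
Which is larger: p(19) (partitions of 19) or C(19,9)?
C(19,9)

Pentagonal recurrence p(n) = p(n−1) + p(n−2) − p(n−5) − p(n−7) + …: p(19) = p(18) + p(17) − p(14) − p(12) + p(7) + p(4) = 385 + 297 − 135 − 77 + 15 + 5 = 490; C(19,9) = 92,378.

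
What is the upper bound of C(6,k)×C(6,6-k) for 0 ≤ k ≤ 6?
400

Working:
C(6,k)·C(6,6-k) = C(6,k)², maximised at the centre k = 3: C(6,3)² = 400.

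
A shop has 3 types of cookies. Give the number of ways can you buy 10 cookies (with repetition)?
66

Solution: Stars and bars: C(10+3-1, 10) = C(12, 10) = 66.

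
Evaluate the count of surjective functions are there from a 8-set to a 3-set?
5,796

Solution: Onto functions = 3! × S(8,3)
First compute S(8,3) via recurrence:
Using the Stirling recurrence: S(n,k) = k·S(n-1,k) + S(n-1,k-1)
S(8,3) = 3·S(7,3) + S(7,2)
         = 3·301 + 63
         = 903 + 63
         = 966
Then: 6 × 966 = 5,796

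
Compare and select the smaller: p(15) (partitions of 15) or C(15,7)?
p(15)

Reasoning: Pentagonal recurrence p(n) = p(n−1) + p(n−2) − p(n−5) − p(n−7) + …: p(15) = p(14) + p(13) − p(10) − p(8) + p(3) + p(0) = 135 + 101 − 42 − 22 + 3 + 1 = 176; C(15,7) = 6,435.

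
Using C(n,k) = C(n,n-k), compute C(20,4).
4,845

Reasoning: C(20,4) = C(20,16) = 4,845.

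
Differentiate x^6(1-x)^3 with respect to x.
6x^5(1-x)^3 - 3x^6(1-x)^2

Working:
Product rule: 6x^{5}(1-x)^{3} + x^6·(-3)(1-x)^{2}.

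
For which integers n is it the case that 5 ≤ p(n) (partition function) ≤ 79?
Tabulating p(n) via p(n) = p(n−1) + p(n−2) − p(n−5) − p(n−7) + …: p(3)=3; p(4)=5; p(5)=7; p(6)=11; p(7)=15; p(8)=22; p(9)=30; p(10)=42; p(11)=56; p(12)=77; p(13)=101. So valid n = 4, 5, 6, 7, 8, 9, 10, 11, 12.

Answer: 4, 5, 6, 7, 8, 9, 10, 11, 12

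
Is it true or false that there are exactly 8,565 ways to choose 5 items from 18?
False

Working:
C(18,5) = 8,568 ≠ 8565.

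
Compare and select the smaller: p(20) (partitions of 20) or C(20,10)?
p(20)

Reasoning: Pentagonal recurrence p(n) = p(n−1) + p(n−2) − p(n−5) − p(n−7) + …: p(20) = p(19) + p(18) − p(15) − p(13) + p(8) + p(5) = 490 + 385 − 176 − 101 + 22 + 7 = 627; C(20,10) = 184,756.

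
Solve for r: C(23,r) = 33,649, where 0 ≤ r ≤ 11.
5
C(23,r) is increasing for 0 ≤ r ≤ 11. Stepping up (C(23,r+1) = C(23,r)·(23−r)/(r+1)): C(23,1) = 23, C(23,2) = 253, C(23,3) = 1,771, C(23,4) = 8,855, C(23,5) = 33,649 ✓. So r = 5.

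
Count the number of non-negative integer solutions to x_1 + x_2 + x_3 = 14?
120

C(14+3-1, 3-1) = 120.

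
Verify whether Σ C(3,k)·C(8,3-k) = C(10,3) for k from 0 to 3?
False
Vandermonde's identity gives C(11,3) = 165; RHS C(10,3) = 120.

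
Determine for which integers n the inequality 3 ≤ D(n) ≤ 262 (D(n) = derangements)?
4, 5

Reasoning: Using D(n) = (n−1)[D(n−1) + D(n−2)] with D(1)=0, D(2)=1: D(3)=2; D(4)=9; D(5)=44; D(6)=265. So valid n = 4, 5.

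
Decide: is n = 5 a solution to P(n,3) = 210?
No

Explanation: P(5,3) = 5·4·3 = 60, which does not equal 210.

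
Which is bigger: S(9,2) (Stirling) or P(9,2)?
S(9,2)

Solution: S(9,2) = 2·S(8,2) + S(8,1) = 2·127 + 1 = 255; P(9,2) = 72.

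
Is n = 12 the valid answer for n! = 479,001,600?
Yes

Reasoning: 12! = 12·11! = 12·39,916,800 = 479,001,600, which equals 479,001,600.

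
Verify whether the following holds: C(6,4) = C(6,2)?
True

Solution: Symmetry C(n,k) = C(n,n-k): C(6,4) = 15 and C(6,2) = 15. Both sides agree, so the statement holds.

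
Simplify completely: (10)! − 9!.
(10)! − 9! = (10)·9! − 9! = (10−1)·9! = 9·9! = 3,265,920.
Final answer: 3,265,920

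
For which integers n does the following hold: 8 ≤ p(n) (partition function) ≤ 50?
Tabulating p(n) via p(n) = p(n−1) + p(n−2) − p(n−5) − p(n−7) + …: p(5)=7; p(6)=11; p(7)=15; p(8)=22; p(9)=30; p(10)=42; p(11)=56. So valid n = 6, 7, 8, 9, 10.

Answer: 6, 7, 8, 9, 10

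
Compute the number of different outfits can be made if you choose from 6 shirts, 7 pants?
By the multiplication principle: 6 × 7 = 42.
Final answer: 42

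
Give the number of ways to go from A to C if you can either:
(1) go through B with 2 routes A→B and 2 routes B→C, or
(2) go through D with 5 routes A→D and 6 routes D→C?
34

Reasoning: Route via B: 2×2=4. Route via D: 5×6=30. Total: 34.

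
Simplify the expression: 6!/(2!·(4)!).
15
This is C(6,2) = 15.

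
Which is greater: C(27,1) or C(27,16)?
C(27,1)=27, C(27,16)=13,037,895.
Final answer: C(27,16)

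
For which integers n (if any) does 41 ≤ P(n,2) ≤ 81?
7, 8, 9

Working:
P(6,2)=30; P(7,2)=42; P(8,2)=56; P(9,2)=72; P(10,2)=90. So valid n = 7, 8, 9.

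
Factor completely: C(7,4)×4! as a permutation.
P(7,4)

Solution: C(7,4)×4! = [7!/(4!(3)!)]×4! = 7!/(3)! = P(7,4) = 840.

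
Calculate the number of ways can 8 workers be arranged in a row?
40,320

Arrangements of 8 distinct objects: 8! = 40,320.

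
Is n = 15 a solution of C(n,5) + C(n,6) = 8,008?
Yes

Working:
C(15,5) + C(15,6) = 3,003 + 5,005 = 8,008, which equals 8,008.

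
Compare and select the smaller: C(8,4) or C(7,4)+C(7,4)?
Equal

Reasoning: C(8,4)=70; C(7,4)+C(7,4)=35+35=70.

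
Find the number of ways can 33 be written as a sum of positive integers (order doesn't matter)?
10,143

Pentagonal recurrence p(n) = p(n−1) + p(n−2) − p(n−5) − p(n−7) + …: p(33) = p(32) + p(31) − p(28) − p(26) + p(21) + p(18) − p(11) − p(7) = 8,349 + 6,842 − 3,718 − 2,436 + 792 + 385 − 56 − 15 = 10,143.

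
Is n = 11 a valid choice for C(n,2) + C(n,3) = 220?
Yes

C(11,2) + C(11,3) = 55 + 165 = 220, which equals 220.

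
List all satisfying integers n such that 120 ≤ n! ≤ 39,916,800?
5, 6, 7, 8, 9, 10, 11

Reasoning: n! is strictly increasing; 5! = 120 and 11! = 39,916,800, so valid n = 5, 6, 7, 8, 9, 10, 11.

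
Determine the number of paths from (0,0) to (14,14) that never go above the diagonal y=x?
2,674,440

Reasoning: Counted by the Catalan number C_14: C_14 = C(28,14)/(14+1) = 40,116,600/15 = 2,674,440.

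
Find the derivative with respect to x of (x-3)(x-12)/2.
(2x - 15)/2

Explanation: d/dx[(x-3)(x-12)] = (x-12) + (x-3) = 2x - 15. Dividing by 2 gives (2x - 15)/2.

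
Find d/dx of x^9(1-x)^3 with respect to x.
Product rule: 9x^{8}(1-x)^{3} + x^9·(-3)(1-x)^{2}.
Final answer: 9x^8(1-x)^3 - 3x^9(1-x)^2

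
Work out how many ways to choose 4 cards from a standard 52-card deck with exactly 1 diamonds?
118,807

Reasoning: 13 diamonds and 39 non-diamonds: C(13,1) × C(39,3) = 13 × 9139 = 118,807.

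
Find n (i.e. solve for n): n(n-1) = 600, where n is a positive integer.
25

Solution: n² − n − 600 = 0, so n = (1 ± √(1 + 4·600))/2 = (1 ± √2,401)/2 = (1 ± 49)/2, i.e. n = 25 or n = -24. Taking the positive root, n = 25 (check: 25×24 = 600).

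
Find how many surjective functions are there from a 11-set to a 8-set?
479,001,600

Explanation: Onto functions = 8! × S(11,8)
First compute S(11,8) via recurrence:
Using the Stirling recurrence: S(n,k) = k·S(n-1,k) + S(n-1,k-1)
S(11,8) = 8·S(10,8) + S(10,7)
         = 8·750 + 5880
         = 6000 + 5880
         = 11,880
Then: 40320 × 11880 = 479,001,600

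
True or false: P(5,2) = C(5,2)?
False

Reasoning: P(5,2) = 20 but C(5,2) = 10; they differ by a factor of 2! = 2, so the statement does not hold.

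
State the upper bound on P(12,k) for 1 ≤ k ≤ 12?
479,001,600

Explanation: P(12,k) increases in k, so maximum at k = 12: 12! = 479,001,600.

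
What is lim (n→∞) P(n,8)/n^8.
1

Working:
P(n,8) = n(n-1)···(n-7) ≈ n^8 for large n. Limit = 1.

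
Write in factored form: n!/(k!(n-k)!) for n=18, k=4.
C(18,4) = 3,060
This is the binomial coefficient C(18,4) = 3,060.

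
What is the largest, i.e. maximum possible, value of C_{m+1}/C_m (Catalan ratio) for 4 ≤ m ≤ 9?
38/11

Working:
C_{m+1}/C_m = 2(2m+1)/(m+2), which increases with m. Maximum at m = 9: 2·19/11 = 38/11.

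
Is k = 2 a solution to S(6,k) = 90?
No

S(6,2) = 2·S(5,2) + S(5,1) = 2·15 + 1 = 31, which does not equal 90.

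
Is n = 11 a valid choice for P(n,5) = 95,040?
No
P(11,5) = 11·10·9·8·7 = 55,440, which does not equal 95,040.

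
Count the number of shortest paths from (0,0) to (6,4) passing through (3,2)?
To (3,2): C(5,3)=10. From there: C(5,3)=10. Total: 100.

Answer: 100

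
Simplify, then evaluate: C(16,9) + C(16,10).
19,448
By Pascal's identity: C(17,10) = 19,448.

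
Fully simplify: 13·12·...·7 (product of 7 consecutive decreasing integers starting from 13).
8,648,640

This is P(13,7) = 13!/(6)! = 8,648,640.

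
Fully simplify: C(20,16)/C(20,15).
5/16

C(n,k+1)/C(n,k) = (n−k)/(k+1). Here (20−15)/(15+1) = 5/16 = 5/16.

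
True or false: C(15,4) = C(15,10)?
False

Explanation: C(15,4) = 1,365 but C(15,10) = 3,003; symmetry gives C(15,4) = C(15,11), not C(15,10).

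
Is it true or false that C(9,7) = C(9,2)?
True

Reasoning: Symmetry C(n,k) = C(n,n-k): C(9,7) = 36 and C(9,2) = 36. Both sides agree, so the statement holds.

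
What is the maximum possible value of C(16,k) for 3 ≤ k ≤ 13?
12,870

Explanation: C(16,k) is maximised at the centre of the row: C(16,8) = 12,870.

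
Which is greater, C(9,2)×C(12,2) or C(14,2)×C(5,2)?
C(9,2)×C(12,2)

Reasoning: C(9,2)×C(12,2)=2,376, C(14,2)×C(5,2)=910.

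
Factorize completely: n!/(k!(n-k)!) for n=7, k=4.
C(7,4) = 35

Solution: This is the binomial coefficient C(7,4) = 35.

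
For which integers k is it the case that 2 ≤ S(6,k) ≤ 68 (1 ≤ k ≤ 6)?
2, 4, 5

Reasoning: S(6,1)=1; S(6,2)=31; S(6,3)=90; S(6,4)=65; S(6,5)=15; S(6,6)=1. So valid k = 2, 4, 5.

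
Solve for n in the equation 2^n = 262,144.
18

262,144 = 1,024 × 256 = 2^10 × 2^8 = 2^18, so n = 18.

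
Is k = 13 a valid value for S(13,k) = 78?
No

S(13,13) = 13·S(12,13) + S(12,12) = 13·0 + 1 = 1, which does not equal 78.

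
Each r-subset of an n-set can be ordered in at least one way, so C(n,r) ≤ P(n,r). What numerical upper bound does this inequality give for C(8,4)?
1,680

Solution: P(8,4) = 8·7·6·5 = 1,680, so C(8,4) ≤ 1,680. (The bound is loose by a factor of 4! = 24: C(8,4) = 1,680/24 = 70.)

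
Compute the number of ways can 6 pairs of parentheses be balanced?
132
Using the Catalan number formula: C_n = C(2n, n) / (n+1)
C_6 = C(12, 6) / (6+1)
     = 924 / 7
     = 132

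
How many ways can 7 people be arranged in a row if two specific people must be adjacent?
1,440

Working:
Treat pair as unit: (7-1)! arrangements × 2 internal orders = 1,440.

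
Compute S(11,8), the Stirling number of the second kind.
11,880

Explanation: Using the Stirling recurrence: S(n,k) = k·S(n-1,k) + S(n-1,k-1)
S(11,8) = 8·S(10,8) + S(10,7)
         = 8·750 + 5880
         = 6000 + 5880
         = 11,880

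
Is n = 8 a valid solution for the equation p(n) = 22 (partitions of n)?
Pentagonal recurrence p(n) = p(n−1) + p(n−2) − p(n−5) − p(n−7) + …: p(8) = p(7) + p(6) − p(3) − p(1) = 15 + 11 − 3 − 1 = 22, which equals 22.
Final answer: Yes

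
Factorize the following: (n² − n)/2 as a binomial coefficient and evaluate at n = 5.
(n² − n)/2 = n(n−1)/2 = C(n,2). At n = 5: C(5,2) = 10.
Final answer: C(n,2); C(5,2) = 10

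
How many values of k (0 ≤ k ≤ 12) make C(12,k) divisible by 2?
9

Explanation: Checking C(12,k) mod 2 for k = 0..12: divisible at k = 1, 2, 3, 5, 6, 7, 9, 10, 11. That's 9 values.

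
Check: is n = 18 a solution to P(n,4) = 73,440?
Yes

P(18,4) = 18·17·16·15 = 73,440, which equals 73,440.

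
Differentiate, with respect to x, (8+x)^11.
11(8+x)^10

Working:
Using the power rule: d/dx (8+x)^11 = 11(8+x)^{10}.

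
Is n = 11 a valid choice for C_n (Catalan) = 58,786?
Yes

Solution: C_11 = C(22,11)/(11+1) = 705,432/12 = 58,786, which equals 58,786.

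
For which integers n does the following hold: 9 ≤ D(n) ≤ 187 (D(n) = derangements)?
4, 5

Solution: Using D(n) = (n−1)[D(n−1) + D(n−2)] with D(1)=0, D(2)=1: D(3)=2; D(4)=9; D(5)=44; D(6)=265. So valid n = 4, 5.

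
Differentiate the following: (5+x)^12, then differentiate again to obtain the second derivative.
132(5+x)^10

Explanation: First derivative: 12(5+x)^{11}. Second derivative: 12·11·(5+x)^{10} = 132(5+x)^{10}.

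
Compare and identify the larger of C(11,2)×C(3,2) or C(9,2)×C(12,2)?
C(9,2)×C(12,2)

Solution: C(11,2)×C(3,2)=165, C(9,2)×C(12,2)=2,376.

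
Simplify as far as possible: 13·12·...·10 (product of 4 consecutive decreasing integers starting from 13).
17,160
This is P(13,4) = 13!/(9)! = 17,160.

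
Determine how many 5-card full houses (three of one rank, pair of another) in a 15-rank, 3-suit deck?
630

Explanation: Triple rank: 15. Triple suits: C(3,3)=1. Pair rank: 14. Pair suits: C(3,2)=3. Total: 630.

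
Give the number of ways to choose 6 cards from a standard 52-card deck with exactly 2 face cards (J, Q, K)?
6,031,740

Explanation: 12 face cards and 40 non-face cards: C(12,2) × C(40,4) = 66 × 91,390 = 6,031,740.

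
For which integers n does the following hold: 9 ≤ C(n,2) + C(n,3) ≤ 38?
4, 5, 6

Working:
C(3,2)+C(3,3)=4; C(4,2)+C(4,3)=10; C(5,2)+C(5,3)=20; C(6,2)+C(6,3)=35; C(7,2)+C(7,3)=56. So valid n = 4, 5, 6.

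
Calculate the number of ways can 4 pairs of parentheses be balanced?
14

Solution: Using the Catalan number formula: C_n = C(2n, n) / (n+1)
C_4 = C(8, 4) / (4+1)
     = 70 / 5
     = 14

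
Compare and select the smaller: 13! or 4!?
4!
13!=6,227,020,800, 4!=24. 13! > 4!.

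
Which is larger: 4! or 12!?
4!=24, 12!=479,001,600. 12! > 4!.

Answer: 12!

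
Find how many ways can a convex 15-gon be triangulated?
742,900

Using the Catalan number formula: C_n = C(2n, n) / (n+1)
C_13 = C(26, 13) / (13+1)
     = 10400600 / 14
     = 742,900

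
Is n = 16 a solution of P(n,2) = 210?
P(16,2) = 16·15 = 240, which does not equal 210.

Answer: No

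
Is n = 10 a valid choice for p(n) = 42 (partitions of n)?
Yes

Explanation: Pentagonal recurrence p(n) = p(n−1) + p(n−2) − p(n−5) − p(n−7) + …: p(10) = p(9) + p(8) − p(5) − p(3) = 30 + 22 − 7 − 3 = 42, which equals 42.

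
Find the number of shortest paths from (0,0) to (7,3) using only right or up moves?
120

Explanation: Choose 7 rights from 10 moves: C(10,7) = 120.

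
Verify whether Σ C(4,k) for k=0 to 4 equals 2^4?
True
Binomial theorem: Σ C(4,k) = (1+1)^4 = 2^4 = 16; RHS 2^4 = 16.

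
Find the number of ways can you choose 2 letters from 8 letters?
C(8,2) = 8! / (2! × (8-2)!)
         = 8! / (2! × 6!)
         = 28

Answer: 28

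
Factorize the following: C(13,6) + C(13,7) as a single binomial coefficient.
C(14,7)

Solution: By Pascal's identity: C(13,6) + C(13,7) = C(14,7) = 3,432.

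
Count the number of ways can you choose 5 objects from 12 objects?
792
C(12,5) = 12! / (5! × (12-5)!)
         = 12! / (5! × 7!)
         = 792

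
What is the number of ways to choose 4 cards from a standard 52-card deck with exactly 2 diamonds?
57,798

13 diamonds and 39 non-diamonds: C(13,2) × C(39,2) = 78 × 741 = 57,798.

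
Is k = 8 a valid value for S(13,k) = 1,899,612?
Yes
S(13,8) = 8·S(12,8) + S(12,7) = 8·159,027 + 627,396 = 1,899,612, which equals 1,899,612.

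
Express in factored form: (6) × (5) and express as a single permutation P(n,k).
P(6,2) = 6!/(4)!

Explanation: Product of 2 consecutive descending integers starting at 6: P(6,2) = 6!/4! = 30.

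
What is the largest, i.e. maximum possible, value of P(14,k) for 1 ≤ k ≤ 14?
87,178,291,200

P(14,k) increases in k, so maximum at k = 14: 14! = 87,178,291,200.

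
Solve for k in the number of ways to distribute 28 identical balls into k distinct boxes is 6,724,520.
Stars and bars: the count is C(28+k−1, k−1), increasing in k. k=6: C(33,5) = 237,336, k=7: C(34,6) = 1,344,904, k=8: C(35,7) = 6,724,520 ✓. So k = 8.
Final answer: 8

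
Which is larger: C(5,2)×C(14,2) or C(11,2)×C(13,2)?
C(5,2)×C(14,2)=910, C(11,2)×C(13,2)=4,290.

Answer: C(11,2)×C(13,2)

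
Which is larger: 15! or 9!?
15!

15!=1,307,674,368,000, 9!=362,880. 15! > 9!.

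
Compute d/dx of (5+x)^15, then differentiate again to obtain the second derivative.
210(5+x)^13

Working:
First derivative: 15(5+x)^{14}. Second derivative: 15·14·(5+x)^{13} = 210(5+x)^{13}.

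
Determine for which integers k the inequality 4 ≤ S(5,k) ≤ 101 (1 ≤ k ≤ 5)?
2, 3, 4

Solution: S(5,1)=1; S(5,2)=15; S(5,3)=25; S(5,4)=10; S(5,5)=1. So valid k = 2, 3, 4.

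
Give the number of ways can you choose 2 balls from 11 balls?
C(11,2) = 11! / (2! × (11-2)!)
         = 11! / (2! × 9!)
         = 55
Final answer: 55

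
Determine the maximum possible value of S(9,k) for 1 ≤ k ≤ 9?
7,770

Reasoning: Row S(9,k) for k = 1..9 (via S(n,k) = k·S(n−1,k) + S(n−1,k−1)): 1, 255, 3,025, 7,770, 6,951, 2,646, 462, 36, 1. The row is unimodal; maximum at k = 4: 7,770.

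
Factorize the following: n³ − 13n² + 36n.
n³ − 13n² + 36n = n(n² − 13n + 36) = n(n − 4)(n − 9).
Final answer: n(n − 4)(n − 9)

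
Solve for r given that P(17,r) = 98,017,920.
7

Working:
P(17,r) = 17·16·…·(17−r+1), a product of r factors. Multiplying down from 17: 17 = 17; 17·16 = 272; 17·16·15 = 4,080; 17·16·15·14 = 57,120; 17·16·15·14·13 = 742,560; 17·16·15·14·13·12 = 8,910,720; 17·16·15·14·13·12·11 = 98,017,920 ✓ (7 factors). So r = 7.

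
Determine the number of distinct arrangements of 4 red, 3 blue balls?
Multinomial: 7!/(4! × 3!) = 35.

Answer: 35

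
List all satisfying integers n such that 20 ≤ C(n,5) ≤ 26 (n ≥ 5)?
C(6,5)=6; C(7,5)=21; C(8,5)=56. So valid n = 7.
Final answer: 7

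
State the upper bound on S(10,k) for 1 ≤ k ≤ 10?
42,525
Row S(10,k) for k = 1..10 (via S(n,k) = k·S(n−1,k) + S(n−1,k−1)): 1, 511, 9,330, 34,105, 42,525, 22,827, 5,880, 750, 45, 1. The row is unimodal; maximum at k = 5: 42,525.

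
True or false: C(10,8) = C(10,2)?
True
Symmetry C(n,k) = C(n,n-k): C(10,8) = 45 and C(10,2) = 45. Both sides agree, so the statement holds.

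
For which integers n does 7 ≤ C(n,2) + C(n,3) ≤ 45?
4, 5, 6

Explanation: C(3,2)+C(3,3)=4; C(4,2)+C(4,3)=10; C(5,2)+C(5,3)=20; C(6,2)+C(6,3)=35; C(7,2)+C(7,3)=56. So valid n = 4, 5, 6.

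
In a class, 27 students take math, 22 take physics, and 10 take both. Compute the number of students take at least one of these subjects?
39

Explanation: |A∪B| = |A|+|B|-|A∩B| = 27+22-10 = 39.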